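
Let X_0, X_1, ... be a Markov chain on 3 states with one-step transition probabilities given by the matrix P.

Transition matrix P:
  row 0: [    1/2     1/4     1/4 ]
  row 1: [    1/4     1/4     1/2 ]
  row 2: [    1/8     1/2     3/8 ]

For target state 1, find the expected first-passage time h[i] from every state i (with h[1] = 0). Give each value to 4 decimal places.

h = [3.1111, 0.0000, 2.2222]

First-step conditioning: h[1] = 0; for i ≠ 1, h[i] = 1 + Σ_k P[i][k]·h[k].
  h[0] = 1 + 1/2·h[0] + 1/4·h[2]
  h[2] = 1 + 1/8·h[0] + 3/8·h[2]
Solving the 2×2 linear system over states ≠ 1 gives exactly h = [28/9, 0, 20/9] (h[1] = 0 is the target).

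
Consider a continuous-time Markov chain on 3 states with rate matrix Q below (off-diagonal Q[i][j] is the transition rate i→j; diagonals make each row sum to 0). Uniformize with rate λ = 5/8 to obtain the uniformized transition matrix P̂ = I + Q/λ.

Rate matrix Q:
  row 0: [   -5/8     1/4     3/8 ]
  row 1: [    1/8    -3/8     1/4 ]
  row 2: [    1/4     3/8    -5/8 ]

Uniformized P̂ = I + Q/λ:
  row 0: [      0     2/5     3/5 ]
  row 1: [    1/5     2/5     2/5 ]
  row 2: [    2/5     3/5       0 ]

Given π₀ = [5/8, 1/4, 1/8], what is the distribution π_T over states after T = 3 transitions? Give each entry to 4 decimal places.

π = [0.1910, 0.4460, 0.3630]

t=0: π = [0.6250, 0.2500, 0.1250]
t=1: π = [0.1000, 0.4250, 0.4750]
t=2: π = [0.2750, 0.4950, 0.2300]
t=3: π = [0.1910, 0.4460, 0.3630]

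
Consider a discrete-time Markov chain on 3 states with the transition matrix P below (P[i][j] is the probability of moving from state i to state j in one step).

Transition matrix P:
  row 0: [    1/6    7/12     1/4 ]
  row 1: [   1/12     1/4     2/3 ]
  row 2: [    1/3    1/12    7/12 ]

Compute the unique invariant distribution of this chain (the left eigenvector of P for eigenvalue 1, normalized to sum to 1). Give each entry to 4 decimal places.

π = [0.2342, 0.2405, 0.5253]

Balance equations π_j = Σ_i π_i·P[i][j]:
  π_0 = 1/6·π_0 + 1/12·π_1 + 1/3·π_2
  π_1 = 7/12·π_0 + 1/4·π_1 + 1/12·π_2
  normalize: π_0 + π_1 + π_2 = 1
Solving the linear system gives exactly π = [37/158, 19/79, 83/158].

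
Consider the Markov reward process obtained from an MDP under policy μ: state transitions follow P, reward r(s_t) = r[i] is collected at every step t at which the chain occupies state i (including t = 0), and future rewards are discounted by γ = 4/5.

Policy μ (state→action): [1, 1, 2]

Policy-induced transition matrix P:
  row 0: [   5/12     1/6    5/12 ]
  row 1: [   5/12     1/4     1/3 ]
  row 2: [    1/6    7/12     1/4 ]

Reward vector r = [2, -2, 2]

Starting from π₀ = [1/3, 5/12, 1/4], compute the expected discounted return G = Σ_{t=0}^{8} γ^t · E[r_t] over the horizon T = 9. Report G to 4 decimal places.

t=0: π = [0.3333, 0.4167, 0.2500], E[r] = 0.3333, γ^t·E[r] = 0.333333, running G = 0.333333
t=1: π = [0.3542, 0.3056, 0.3403], E[r] = 0.7778, γ^t·E[r] = 0.622222, running G = 0.955556
t=2: π = [0.3316, 0.3339, 0.3345], E[r] = 0.6644, γ^t·E[r] = 0.425185, running G = 1.380741
t=3: π = [0.3330, 0.3339, 0.3331], E[r] = 0.6645, γ^t·E[r] = 0.340247, running G = 1.720988
t=4: π = [0.3334, 0.3333, 0.3333], E[r] = 0.6669, γ^t·E[r] = 0.273159, running G = 1.994147
t=5: π = [0.3333, 0.3333, 0.3333], E[r] = 0.6667, γ^t·E[r] = 0.218462, running G = 2.212608
t=6: π = [0.3333, 0.3333, 0.3333], E[r] = 0.6667, γ^t·E[r] = 0.174761, running G = 2.387369
t=7: π = [0.3333, 0.3333, 0.3333], E[r] = 0.6667, γ^t·E[r] = 0.139810, running G = 2.527179
t=8: π = [0.3333, 0.3333, 0.3333], E[r] = 0.6667, γ^t·E[r] = 0.111848, running G = 2.639027

G = 2.6390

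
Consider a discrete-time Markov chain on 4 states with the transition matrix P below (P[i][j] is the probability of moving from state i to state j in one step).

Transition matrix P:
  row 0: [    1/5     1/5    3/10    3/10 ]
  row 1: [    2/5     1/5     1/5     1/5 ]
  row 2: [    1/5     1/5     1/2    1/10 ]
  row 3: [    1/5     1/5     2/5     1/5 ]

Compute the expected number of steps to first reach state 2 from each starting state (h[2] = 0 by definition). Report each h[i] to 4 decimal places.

First-step conditioning: h[2] = 0; for i ≠ 2, h[i] = 1 + Σ_k P[i][k]·h[k].
  h[0] = 1 + 1/5·h[0] + 1/5·h[1] + 3/10·h[3]
  h[1] = 1 + 2/5·h[0] + 1/5·h[1] + 1/5·h[3]
  h[3] = 1 + 1/5·h[0] + 1/5·h[1] + 1/5·h[3]
Solving the 3×3 linear system over states ≠ 2 gives exactly h = [275/84, 305/84, 0, 125/42] (h[2] = 0 is the target).

h = [3.2738, 3.6310, 0.0000, 2.9762]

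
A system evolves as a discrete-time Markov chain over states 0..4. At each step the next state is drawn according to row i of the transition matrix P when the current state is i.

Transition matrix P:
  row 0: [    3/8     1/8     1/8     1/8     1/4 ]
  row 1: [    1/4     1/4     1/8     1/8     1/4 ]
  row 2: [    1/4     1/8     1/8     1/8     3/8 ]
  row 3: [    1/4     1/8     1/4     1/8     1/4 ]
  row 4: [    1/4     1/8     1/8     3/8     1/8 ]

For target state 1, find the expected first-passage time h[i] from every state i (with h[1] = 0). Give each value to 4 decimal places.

First-step conditioning: h[1] = 0; for i ≠ 1, h[i] = 1 + Σ_k P[i][k]·h[k].
  h[0] = 1 + 3/8·h[0] + 1/8·h[2] + 1/8·h[3] + 1/4·h[4]
  h[2] = 1 + 1/4·h[0] + 1/8·h[2] + 1/8·h[3] + 3/8·h[4]
  h[3] = 1 + 1/4·h[0] + 1/4·h[2] + 1/8·h[3] + 1/4·h[4]
  h[4] = 1 + 1/4·h[0] + 1/8·h[2] + 3/8·h[3] + 1/8·h[4]
Solving the 4×4 linear system over states ≠ 1 gives exactly h = [8, 0, 8, 8, 8] (h[1] = 0 is the target).

h = [8.0000, 0.0000, 8.0000, 8.0000, 8.0000]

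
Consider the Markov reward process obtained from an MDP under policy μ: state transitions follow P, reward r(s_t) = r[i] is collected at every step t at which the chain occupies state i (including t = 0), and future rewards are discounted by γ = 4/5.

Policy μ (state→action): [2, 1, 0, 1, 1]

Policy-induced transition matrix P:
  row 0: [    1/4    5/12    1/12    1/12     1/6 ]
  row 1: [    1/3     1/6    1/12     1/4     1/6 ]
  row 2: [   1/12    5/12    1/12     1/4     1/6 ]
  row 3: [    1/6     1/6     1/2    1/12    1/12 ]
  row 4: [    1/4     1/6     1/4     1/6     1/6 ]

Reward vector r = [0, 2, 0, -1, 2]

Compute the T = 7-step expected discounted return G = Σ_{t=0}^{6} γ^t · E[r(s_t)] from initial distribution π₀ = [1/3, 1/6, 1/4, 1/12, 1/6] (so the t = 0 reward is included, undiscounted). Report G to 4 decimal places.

G = 2.6371

t=0: π = [0.3333, 0.1667, 0.2500, 0.0833, 0.1667], E[r] = 0.5833, γ^t·E[r] = 0.583333, running G = 0.583333
t=1: π = [0.2153, 0.3125, 0.1458, 0.1667, 0.1597], E[r] = 0.7778, γ^t·E[r] = 0.622222, running G = 1.205556
t=2: π = [0.2378, 0.2569, 0.1794, 0.1730, 0.1528], E[r] = 0.6464, γ^t·E[r] = 0.413704, running G = 1.619259
t=3: π = [0.2271, 0.2710, 0.1809, 0.1688, 0.1522], E[r] = 0.6777, γ^t·E[r] = 0.346963, running G = 1.966222
t=4: π = [0.2284, 0.2687, 0.1790, 0.1713, 0.1526], E[r] = 0.6712, γ^t·E[r] = 0.274922, running G = 2.241144
t=5: π = [0.2283, 0.2685, 0.1802, 0.1707, 0.1524], E[r] = 0.6711, γ^t·E[r] = 0.219921, running G = 2.461065
t=6: π = [0.2281, 0.2688, 0.1798, 0.1708, 0.1524], E[r] = 0.6716, γ^t·E[r] = 0.176062, running G = 2.637128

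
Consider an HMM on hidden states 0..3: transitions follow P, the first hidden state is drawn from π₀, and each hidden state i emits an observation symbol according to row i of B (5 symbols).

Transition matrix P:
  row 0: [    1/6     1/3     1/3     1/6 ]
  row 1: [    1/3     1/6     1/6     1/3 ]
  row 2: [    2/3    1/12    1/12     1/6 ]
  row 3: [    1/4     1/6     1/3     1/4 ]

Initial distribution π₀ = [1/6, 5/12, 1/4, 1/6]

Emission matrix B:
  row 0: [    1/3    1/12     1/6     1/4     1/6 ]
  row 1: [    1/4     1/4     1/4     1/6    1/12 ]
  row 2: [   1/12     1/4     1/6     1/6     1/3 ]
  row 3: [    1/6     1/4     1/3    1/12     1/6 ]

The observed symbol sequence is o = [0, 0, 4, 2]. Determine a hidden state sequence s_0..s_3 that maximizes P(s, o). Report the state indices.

path = [1, 0, 2, 0]

t=0: δ = [5.556e-02, 1.042e-01, 2.083e-02, 2.778e-02]  (obs o_0=0)
t=1: δ = [1.157e-02, 4.630e-03, 1.543e-03, 5.787e-03]  ψ = [1, 0, 0, 1]  (obs o_1=0)
t=2: δ = [3.215e-04, 3.215e-04, 1.286e-03, 3.215e-04]  ψ = [0, 0, 0, 0]  (obs o_2=4)
t=3: δ = [1.429e-04, 2.679e-05, 1.786e-05, 7.144e-05]  ψ = [2, 0, 0, 2]  (obs o_3=2)
backtrack: best end state = 0; path = [1, 0, 2, 0]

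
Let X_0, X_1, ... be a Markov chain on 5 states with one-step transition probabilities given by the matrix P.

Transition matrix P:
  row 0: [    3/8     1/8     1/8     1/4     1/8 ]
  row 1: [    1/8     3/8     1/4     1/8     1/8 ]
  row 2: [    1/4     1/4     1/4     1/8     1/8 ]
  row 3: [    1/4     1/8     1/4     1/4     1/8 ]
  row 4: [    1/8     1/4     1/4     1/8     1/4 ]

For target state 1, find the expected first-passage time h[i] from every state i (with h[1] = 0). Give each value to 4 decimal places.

h = [5.9887, 0.0000, 5.1482, 5.8837, 5.0281]

First-step conditioning: h[1] = 0; for i ≠ 1, h[i] = 1 + Σ_k P[i][k]·h[k].
  h[0] = 1 + 3/8·h[0] + 1/8·h[2] + 1/4·h[3] + 1/8·h[4]
  h[2] = 1 + 1/4·h[0] + 1/4·h[2] + 1/8·h[3] + 1/8·h[4]
  h[3] = 1 + 1/4·h[0] + 1/4·h[2] + 1/4·h[3] + 1/8·h[4]
  h[4] = 1 + 1/8·h[0] + 1/4·h[2] + 1/8·h[3] + 1/4·h[4]
Solving the 4×4 linear system over states ≠ 1 gives exactly h = [3192/533, 0, 2744/533, 3136/533, 2680/533] (h[1] = 0 is the target).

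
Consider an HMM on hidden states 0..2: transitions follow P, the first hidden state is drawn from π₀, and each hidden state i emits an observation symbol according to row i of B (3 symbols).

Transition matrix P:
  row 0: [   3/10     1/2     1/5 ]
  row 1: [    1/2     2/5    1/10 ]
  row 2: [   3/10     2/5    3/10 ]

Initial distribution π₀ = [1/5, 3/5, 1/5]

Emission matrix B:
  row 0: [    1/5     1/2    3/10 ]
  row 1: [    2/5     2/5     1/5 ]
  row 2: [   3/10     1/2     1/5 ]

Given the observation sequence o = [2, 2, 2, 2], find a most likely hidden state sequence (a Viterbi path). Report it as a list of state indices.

t=0: δ = [6.000e-02, 1.200e-01, 4.000e-02]  (obs o_0=2)
t=1: δ = [1.800e-02, 9.600e-03, 2.400e-03]  ψ = [1, 1, 0]  (obs o_1=2)
t=2: δ = [1.620e-03, 1.800e-03, 7.200e-04]  ψ = [0, 0, 0]  (obs o_2=2)
t=3: δ = [2.700e-04, 1.620e-04, 6.480e-05]  ψ = [1, 0, 0]  (obs o_3=2)
backtrack: best end state = 0; path = [1, 0, 1, 0]

path = [1, 0, 1, 0]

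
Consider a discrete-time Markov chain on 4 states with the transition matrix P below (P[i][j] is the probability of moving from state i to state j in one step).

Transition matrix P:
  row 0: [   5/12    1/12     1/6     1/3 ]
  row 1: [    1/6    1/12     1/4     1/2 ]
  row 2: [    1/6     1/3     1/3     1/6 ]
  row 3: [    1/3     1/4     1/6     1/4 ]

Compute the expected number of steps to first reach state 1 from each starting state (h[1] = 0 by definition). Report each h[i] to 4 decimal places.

First-step conditioning: h[1] = 0; for i ≠ 1, h[i] = 1 + Σ_k P[i][k]·h[k].
  h[0] = 1 + 5/12·h[0] + 1/6·h[2] + 1/3·h[3]
  h[2] = 1 + 1/6·h[0] + 1/3·h[2] + 1/6·h[3]
  h[3] = 1 + 1/3·h[0] + 1/6·h[2] + 1/4·h[3]
Solving the 3×3 linear system over states ≠ 1 gives exactly h = [39/7, 0, 57/14, 33/7] (h[1] = 0 is the target).

h = [5.5714, 0.0000, 4.0714, 4.7143]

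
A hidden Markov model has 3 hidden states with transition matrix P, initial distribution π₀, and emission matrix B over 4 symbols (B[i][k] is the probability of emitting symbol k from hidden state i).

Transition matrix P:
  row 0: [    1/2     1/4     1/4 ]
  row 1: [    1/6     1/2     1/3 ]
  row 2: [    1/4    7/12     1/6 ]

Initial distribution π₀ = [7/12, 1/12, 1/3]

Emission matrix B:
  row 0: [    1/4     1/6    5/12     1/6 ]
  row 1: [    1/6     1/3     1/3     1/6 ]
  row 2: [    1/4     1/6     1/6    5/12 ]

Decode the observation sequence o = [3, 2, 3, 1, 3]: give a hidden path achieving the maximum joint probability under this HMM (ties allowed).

t=0: δ = [9.722e-02, 1.389e-02, 1.389e-01]  (obs o_0=3)
t=1: δ = [2.025e-02, 2.701e-02, 4.051e-03]  ψ = [0, 2, 0]  (obs o_1=2)
t=2: δ = [1.688e-03, 2.251e-03, 3.751e-03]  ψ = [0, 1, 1]  (obs o_2=3)
t=3: δ = [1.563e-04, 7.293e-04, 1.250e-04]  ψ = [2, 2, 1]  (obs o_3=1)
t=4: δ = [2.026e-05, 6.078e-05, 1.013e-04]  ψ = [1, 1, 1]  (obs o_4=3)
backtrack: best end state = 2; path = [2, 1, 2, 1, 2]

path = [2, 1, 2, 1, 2]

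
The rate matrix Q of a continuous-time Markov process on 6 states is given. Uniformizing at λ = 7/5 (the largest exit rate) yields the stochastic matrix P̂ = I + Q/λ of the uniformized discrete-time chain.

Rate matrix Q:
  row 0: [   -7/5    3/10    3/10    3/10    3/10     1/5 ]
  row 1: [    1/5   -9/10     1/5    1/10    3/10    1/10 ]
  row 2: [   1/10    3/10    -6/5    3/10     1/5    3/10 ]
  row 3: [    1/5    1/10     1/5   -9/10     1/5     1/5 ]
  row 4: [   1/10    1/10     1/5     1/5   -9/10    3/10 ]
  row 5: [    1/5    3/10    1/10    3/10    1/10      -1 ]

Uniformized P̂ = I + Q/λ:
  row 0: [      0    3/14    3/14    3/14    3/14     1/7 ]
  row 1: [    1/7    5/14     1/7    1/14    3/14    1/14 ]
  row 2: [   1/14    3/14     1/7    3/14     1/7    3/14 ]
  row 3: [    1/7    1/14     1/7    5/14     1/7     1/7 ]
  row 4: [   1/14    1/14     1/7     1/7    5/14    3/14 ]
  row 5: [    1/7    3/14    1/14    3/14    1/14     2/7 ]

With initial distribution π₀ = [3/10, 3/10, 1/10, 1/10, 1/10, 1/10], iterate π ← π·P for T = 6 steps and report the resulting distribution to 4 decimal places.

t=0: π = [0.3000, 0.3000, 0.1000, 0.1000, 0.1000, 0.1000]
t=1: π = [0.0857, 0.2286, 0.1571, 0.1786, 0.2000, 0.1500]
t=2: π = [0.1051, 0.1929, 0.1383, 0.1929, 0.1974, 0.1735]
t=3: π = [0.1039, 0.1861, 0.1380, 0.2002, 0.1941, 0.1778]
t=4: π = [0.1043, 0.1845, 0.1376, 0.2024, 0.1924, 0.1787]
t=5: π = [0.1044, 0.1842, 0.1375, 0.2031, 0.1920, 0.1788]
t=6: π = [0.1044, 0.1842, 0.1375, 0.2033, 0.1918, 0.1788]

π = [0.1044, 0.1842, 0.1375, 0.2033, 0.1918, 0.1788]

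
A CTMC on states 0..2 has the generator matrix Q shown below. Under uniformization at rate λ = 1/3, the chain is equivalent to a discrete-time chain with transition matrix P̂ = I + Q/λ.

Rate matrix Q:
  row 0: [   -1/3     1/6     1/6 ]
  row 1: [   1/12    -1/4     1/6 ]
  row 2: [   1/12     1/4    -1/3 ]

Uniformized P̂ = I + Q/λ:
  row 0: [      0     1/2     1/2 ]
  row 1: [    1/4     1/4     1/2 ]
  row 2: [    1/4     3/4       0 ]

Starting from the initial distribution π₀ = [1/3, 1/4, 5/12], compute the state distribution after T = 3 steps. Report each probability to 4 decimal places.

t=0: π = [0.3333, 0.2500, 0.4167]
t=1: π = [0.1667, 0.5417, 0.2917]
t=2: π = [0.2083, 0.4375, 0.3542]
t=3: π = [0.1979, 0.4792, 0.3229]

π = [0.1979, 0.4792, 0.3229]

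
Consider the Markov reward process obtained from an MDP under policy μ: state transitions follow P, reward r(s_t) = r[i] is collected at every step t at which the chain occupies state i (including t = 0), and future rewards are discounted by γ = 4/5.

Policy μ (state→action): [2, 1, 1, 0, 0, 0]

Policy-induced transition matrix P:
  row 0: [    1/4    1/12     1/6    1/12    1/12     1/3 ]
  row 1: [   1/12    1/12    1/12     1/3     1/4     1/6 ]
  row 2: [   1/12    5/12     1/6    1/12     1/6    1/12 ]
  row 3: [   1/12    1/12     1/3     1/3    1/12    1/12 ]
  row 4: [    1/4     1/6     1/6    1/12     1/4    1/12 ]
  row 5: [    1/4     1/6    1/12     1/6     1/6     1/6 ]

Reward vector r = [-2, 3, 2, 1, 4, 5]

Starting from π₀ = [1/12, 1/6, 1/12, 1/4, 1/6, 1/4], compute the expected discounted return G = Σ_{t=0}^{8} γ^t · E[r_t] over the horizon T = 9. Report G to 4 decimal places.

t=0: π = [0.0833, 0.1667, 0.0833, 0.2500, 0.1667, 0.2500], E[r] = 2.6667, γ^t·E[r] = 2.666667, running G = 2.666667
t=1: π = [0.1667, 0.1458, 0.1736, 0.2083, 0.1667, 0.1389], E[r] = 2.0208, γ^t·E[r] = 1.616667, running G = 4.283333
t=2: π = [0.1620, 0.1667, 0.1777, 0.1834, 0.1615, 0.1487], E[r] = 2.1042, γ^t·E[r] = 1.346667, running G = 5.630000
t=3: π = [0.1620, 0.1684, 0.1710, 0.1833, 0.1652, 0.1501], E[r] = 2.1178, γ^t·E[r] = 1.084321, running G = 6.714321
t=4: π = [0.1629, 0.1666, 0.1707, 0.1838, 0.1657, 0.1504], E[r] = 2.1138, γ^t·E[r] = 0.865812, running G = 7.580133
t=5: π = [0.1632, 0.1666, 0.1709, 0.1835, 0.1655, 0.1505], E[r] = 2.1128, γ^t·E[r] = 0.692327, running G = 8.272460
t=6: π = [0.1632, 0.1666, 0.1708, 0.1834, 0.1655, 0.1505], E[r] = 2.1130, γ^t·E[r] = 0.553921, running G = 8.826381
t=7: π = [0.1632, 0.1666, 0.1708, 0.1834, 0.1655, 0.1506], E[r] = 2.1130, γ^t·E[r] = 0.443137, running G = 9.269518
t=8: π = [0.1632, 0.1666, 0.1708, 0.1834, 0.1655, 0.1506], E[r] = 2.1130, γ^t·E[r] = 0.354506, running G = 9.624024

G = 9.6240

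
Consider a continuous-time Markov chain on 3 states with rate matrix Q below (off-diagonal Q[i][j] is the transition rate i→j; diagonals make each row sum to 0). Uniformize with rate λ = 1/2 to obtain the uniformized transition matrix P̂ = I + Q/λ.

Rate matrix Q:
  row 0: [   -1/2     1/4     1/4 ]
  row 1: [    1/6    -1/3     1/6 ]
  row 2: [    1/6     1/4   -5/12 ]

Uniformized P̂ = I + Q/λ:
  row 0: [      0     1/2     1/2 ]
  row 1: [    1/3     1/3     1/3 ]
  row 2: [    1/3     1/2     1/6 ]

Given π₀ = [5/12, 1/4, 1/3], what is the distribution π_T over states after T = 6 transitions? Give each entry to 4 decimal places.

π = [0.2502, 0.4286, 0.3212]

t=0: π = [0.4167, 0.2500, 0.3333]
t=1: π = [0.1944, 0.4583, 0.3472]
t=2: π = [0.2685, 0.4236, 0.3079]
t=3: π = [0.2438, 0.4294, 0.3268]
t=4: π = [0.2521, 0.4284, 0.3195]
t=5: π = [0.2493, 0.4286, 0.3221]
t=6: π = [0.2502, 0.4286, 0.3212]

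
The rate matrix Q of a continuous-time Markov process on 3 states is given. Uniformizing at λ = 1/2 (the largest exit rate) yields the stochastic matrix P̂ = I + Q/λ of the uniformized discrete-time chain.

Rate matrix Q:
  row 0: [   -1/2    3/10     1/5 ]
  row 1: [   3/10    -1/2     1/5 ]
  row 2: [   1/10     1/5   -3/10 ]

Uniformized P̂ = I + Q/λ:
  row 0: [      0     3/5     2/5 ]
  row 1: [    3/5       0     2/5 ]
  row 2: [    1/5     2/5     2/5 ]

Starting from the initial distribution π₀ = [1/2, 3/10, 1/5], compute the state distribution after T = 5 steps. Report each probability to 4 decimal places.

π = [0.2679, 0.3321, 0.4000]

t=0: π = [0.5000, 0.3000, 0.2000]
t=1: π = [0.2200, 0.3800, 0.4000]
t=2: π = [0.3080, 0.2920, 0.4000]
t=3: π = [0.2552, 0.3448, 0.4000]
t=4: π = [0.2869, 0.3131, 0.4000]
t=5: π = [0.2679, 0.3321, 0.4000]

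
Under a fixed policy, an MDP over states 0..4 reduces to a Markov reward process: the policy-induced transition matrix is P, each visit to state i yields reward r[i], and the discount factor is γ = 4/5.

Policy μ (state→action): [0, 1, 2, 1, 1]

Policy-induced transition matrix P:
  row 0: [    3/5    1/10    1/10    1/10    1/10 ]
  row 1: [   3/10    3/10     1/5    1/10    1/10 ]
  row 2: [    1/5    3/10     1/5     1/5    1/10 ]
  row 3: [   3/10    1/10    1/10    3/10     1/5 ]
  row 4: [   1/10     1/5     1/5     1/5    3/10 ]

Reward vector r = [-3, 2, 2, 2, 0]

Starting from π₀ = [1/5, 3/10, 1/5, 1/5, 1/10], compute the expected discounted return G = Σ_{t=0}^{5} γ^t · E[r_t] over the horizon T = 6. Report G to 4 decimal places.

t=0: π = [0.2000, 0.3000, 0.2000, 0.2000, 0.1000], E[r] = 0.8000, γ^t·E[r] = 0.800000, running G = 0.800000
t=1: π = [0.3200, 0.2100, 0.1600, 0.1700, 0.1400], E[r] = 0.1200, γ^t·E[r] = 0.096000, running G = 0.896000
t=2: π = [0.3520, 0.1880, 0.1510, 0.1640, 0.1450], E[r] = -0.0500, γ^t·E[r] = -0.032000, running G = 0.864000
t=3: π = [0.3615, 0.1823, 0.1484, 0.1624, 0.1454], E[r] = -0.0983, γ^t·E[r] = -0.050330, running G = 0.813670
t=4: π = [0.3645, 0.1807, 0.1476, 0.1619, 0.1453], E[r] = -0.1133, γ^t·E[r] = -0.046404, running G = 0.767267
t=5: π = [0.3655, 0.1802, 0.1474, 0.1617, 0.1453], E[r] = -0.1182, γ^t·E[r] = -0.038722, running G = 0.728545

G = 0.7285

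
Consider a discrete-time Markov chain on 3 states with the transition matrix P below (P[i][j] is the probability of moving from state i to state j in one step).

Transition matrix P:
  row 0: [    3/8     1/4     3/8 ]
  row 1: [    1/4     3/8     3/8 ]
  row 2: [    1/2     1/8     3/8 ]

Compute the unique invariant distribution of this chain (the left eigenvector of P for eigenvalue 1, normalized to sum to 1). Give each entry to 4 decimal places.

Balance equations π_j = Σ_i π_i·P[i][j]:
  π_0 = 3/8·π_0 + 1/4·π_1 + 1/2·π_2
  π_1 = 1/4·π_0 + 3/8·π_1 + 1/8·π_2
  normalize: π_0 + π_1 + π_2 = 1
Solving the linear system gives exactly π = [11/28, 13/56, 3/8].

π = [0.3929, 0.2321, 0.3750]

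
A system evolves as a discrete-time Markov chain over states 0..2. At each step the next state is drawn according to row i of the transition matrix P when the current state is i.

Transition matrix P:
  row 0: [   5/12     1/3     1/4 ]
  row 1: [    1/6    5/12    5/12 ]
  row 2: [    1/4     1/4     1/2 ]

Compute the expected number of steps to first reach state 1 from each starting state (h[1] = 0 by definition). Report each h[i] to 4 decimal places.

h = [3.2727, 0.0000, 3.6364]

First-step conditioning: h[1] = 0; for i ≠ 1, h[i] = 1 + Σ_k P[i][k]·h[k].
  h[0] = 1 + 5/12·h[0] + 1/4·h[2]
  h[2] = 1 + 1/4·h[0] + 1/2·h[2]
Solving the 2×2 linear system over states ≠ 1 gives exactly h = [36/11, 0, 40/11] (h[1] = 0 is the target).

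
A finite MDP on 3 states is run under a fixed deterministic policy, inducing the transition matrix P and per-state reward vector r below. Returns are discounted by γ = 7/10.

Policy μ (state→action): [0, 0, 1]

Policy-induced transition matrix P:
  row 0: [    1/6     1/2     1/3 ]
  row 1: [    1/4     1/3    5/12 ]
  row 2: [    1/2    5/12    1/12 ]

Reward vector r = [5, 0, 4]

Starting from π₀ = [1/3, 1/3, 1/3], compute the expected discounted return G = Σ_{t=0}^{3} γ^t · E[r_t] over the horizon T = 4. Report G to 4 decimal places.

t=0: π = [0.3333, 0.3333, 0.3333], E[r] = 3.0000, γ^t·E[r] = 3.000000, running G = 3.000000
t=1: π = [0.3056, 0.4167, 0.2778], E[r] = 2.6389, γ^t·E[r] = 1.847222, running G = 4.847222
t=2: π = [0.2940, 0.4074, 0.2986], E[r] = 2.6644, γ^t·E[r] = 1.305532, running G = 6.152755
t=3: π = [0.3002, 0.4072, 0.2926], E[r] = 2.6713, γ^t·E[r] = 0.916255, running G = 7.069009

G = 7.0690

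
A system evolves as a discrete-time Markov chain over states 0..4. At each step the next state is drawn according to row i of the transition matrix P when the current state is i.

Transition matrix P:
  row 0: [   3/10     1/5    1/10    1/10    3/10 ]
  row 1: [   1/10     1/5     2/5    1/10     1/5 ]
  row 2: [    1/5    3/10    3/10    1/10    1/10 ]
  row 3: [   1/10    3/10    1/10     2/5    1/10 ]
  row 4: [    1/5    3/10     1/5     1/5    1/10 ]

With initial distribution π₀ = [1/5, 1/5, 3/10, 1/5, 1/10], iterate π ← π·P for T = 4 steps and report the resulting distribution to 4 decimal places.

π = [0.1752, 0.2568, 0.2413, 0.1660, 0.1607]

t=0: π = [0.2000, 0.2000, 0.3000, 0.2000, 0.1000]
t=1: π = [0.1800, 0.2600, 0.2300, 0.1700, 0.1600]
t=2: π = [0.1750, 0.2560, 0.2400, 0.1670, 0.1620]
t=3: π = [0.1752, 0.2569, 0.2410, 0.1663, 0.1606]
t=4: π = [0.1752, 0.2568, 0.2413, 0.1660, 0.1607]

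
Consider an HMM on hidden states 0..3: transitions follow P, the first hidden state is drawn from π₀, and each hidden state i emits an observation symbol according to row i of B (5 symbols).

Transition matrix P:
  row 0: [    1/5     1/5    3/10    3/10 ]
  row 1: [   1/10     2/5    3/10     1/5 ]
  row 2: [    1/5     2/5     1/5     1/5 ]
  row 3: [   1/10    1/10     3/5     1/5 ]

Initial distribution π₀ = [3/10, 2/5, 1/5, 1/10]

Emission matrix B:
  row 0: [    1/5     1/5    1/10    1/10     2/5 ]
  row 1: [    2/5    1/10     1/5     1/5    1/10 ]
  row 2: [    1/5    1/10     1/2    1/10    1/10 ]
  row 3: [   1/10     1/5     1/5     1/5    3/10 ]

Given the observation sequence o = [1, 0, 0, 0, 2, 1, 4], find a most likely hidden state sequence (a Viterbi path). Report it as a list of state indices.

t=0: δ = [6.000e-02, 4.000e-02, 2.000e-02, 2.000e-02]  (obs o_0=1)
t=1: δ = [2.400e-03, 6.400e-03, 3.600e-03, 1.800e-03]  ψ = [0, 1, 0, 0]  (obs o_1=0)
t=2: δ = [1.440e-04, 1.024e-03, 3.840e-04, 1.280e-04]  ψ = [2, 1, 1, 1]  (obs o_2=0)
t=3: δ = [2.048e-05, 1.638e-04, 6.144e-05, 2.048e-05]  ψ = [1, 1, 1, 1]  (obs o_3=0)
t=4: δ = [1.638e-06, 1.311e-05, 2.458e-05, 6.554e-06]  ψ = [1, 1, 1, 1]  (obs o_4=2)
t=5: δ = [9.830e-07, 9.830e-07, 4.915e-07, 9.830e-07]  ψ = [2, 2, 2, 2]  (obs o_5=1)
t=6: δ = [7.864e-08, 3.932e-08, 5.898e-08, 8.847e-08]  ψ = [0, 1, 3, 0]  (obs o_6=4)
backtrack: best end state = 3; path = [1, 1, 1, 1, 2, 0, 3]

path = [1, 1, 1, 1, 2, 0, 3]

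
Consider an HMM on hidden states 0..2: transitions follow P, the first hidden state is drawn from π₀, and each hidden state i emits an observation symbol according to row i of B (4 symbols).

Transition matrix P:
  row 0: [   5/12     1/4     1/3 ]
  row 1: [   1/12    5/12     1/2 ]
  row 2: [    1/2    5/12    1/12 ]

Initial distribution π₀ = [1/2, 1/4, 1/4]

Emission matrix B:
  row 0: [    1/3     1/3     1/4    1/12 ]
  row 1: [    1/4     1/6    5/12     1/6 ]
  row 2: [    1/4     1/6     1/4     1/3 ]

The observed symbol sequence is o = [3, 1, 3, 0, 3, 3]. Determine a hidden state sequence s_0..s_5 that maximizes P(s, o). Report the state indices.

path = [2, 0, 2, 0, 2, 1]

t=0: δ = [4.167e-02, 4.167e-02, 8.333e-02]  (obs o_0=3)
t=1: δ = [1.389e-02, 5.787e-03, 3.472e-03]  ψ = [2, 2, 1]  (obs o_1=1)
t=2: δ = [4.823e-04, 5.787e-04, 1.543e-03]  ψ = [0, 0, 0]  (obs o_2=3)
t=3: δ = [2.572e-04, 1.608e-04, 7.234e-05]  ψ = [2, 2, 1]  (obs o_3=0)
t=4: δ = [8.931e-06, 1.116e-05, 2.858e-05]  ψ = [0, 1, 0]  (obs o_4=3)
t=5: δ = [1.191e-06, 1.985e-06, 1.861e-06]  ψ = [2, 2, 1]  (obs o_5=3)
backtrack: best end state = 1; path = [2, 0, 2, 0, 2, 1]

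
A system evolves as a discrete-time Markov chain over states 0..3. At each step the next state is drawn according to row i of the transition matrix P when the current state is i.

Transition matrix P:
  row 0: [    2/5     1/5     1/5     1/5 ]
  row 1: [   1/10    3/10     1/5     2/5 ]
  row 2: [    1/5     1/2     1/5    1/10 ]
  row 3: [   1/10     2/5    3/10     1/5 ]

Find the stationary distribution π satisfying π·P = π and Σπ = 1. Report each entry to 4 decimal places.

π = [0.1750, 0.3523, 0.2248, 0.2480]

Balance equations π_j = Σ_i π_i·P[i][j]:
  π_0 = 2/5·π_0 + 1/10·π_1 + 1/5·π_2 + 1/10·π_3
  π_1 = 1/5·π_0 + 3/10·π_1 + 1/2·π_2 + 2/5·π_3
  π_2 = 1/5·π_0 + 1/5·π_1 + 1/5·π_2 + 3/10·π_3
  normalize: π_0 + π_1 + π_2 + π_3 = 1
Solving the linear system gives exactly π = [151/863, 304/863, 194/863, 214/863].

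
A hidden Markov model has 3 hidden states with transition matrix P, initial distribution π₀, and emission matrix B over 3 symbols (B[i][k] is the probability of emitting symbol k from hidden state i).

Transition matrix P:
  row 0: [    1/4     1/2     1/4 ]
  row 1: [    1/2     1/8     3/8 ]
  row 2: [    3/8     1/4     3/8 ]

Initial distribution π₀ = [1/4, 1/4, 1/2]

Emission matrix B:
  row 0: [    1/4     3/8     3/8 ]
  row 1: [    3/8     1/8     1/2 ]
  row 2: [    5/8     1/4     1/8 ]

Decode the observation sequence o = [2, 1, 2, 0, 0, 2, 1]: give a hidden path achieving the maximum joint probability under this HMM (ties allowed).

path = [1, 0, 1, 2, 2, 1, 0]

t=0: δ = [9.375e-02, 1.250e-01, 6.250e-02]  (obs o_0=2)
t=1: δ = [2.344e-02, 5.859e-03, 1.172e-02]  ψ = [1, 0, 1]  (obs o_1=1)
t=2: δ = [2.197e-03, 5.859e-03, 7.324e-04]  ψ = [0, 0, 0]  (obs o_2=2)
t=3: δ = [7.324e-04, 4.120e-04, 1.373e-03]  ψ = [1, 0, 1]  (obs o_3=0)
t=4: δ = [1.287e-04, 1.373e-04, 3.219e-04]  ψ = [2, 0, 2]  (obs o_4=0)
t=5: δ = [4.526e-05, 4.023e-05, 1.509e-05]  ψ = [2, 2, 2]  (obs o_5=2)
t=6: δ = [7.544e-06, 2.829e-06, 3.772e-06]  ψ = [1, 0, 1]  (obs o_6=1)
backtrack: best end state = 0; path = [1, 0, 1, 2, 2, 1, 0]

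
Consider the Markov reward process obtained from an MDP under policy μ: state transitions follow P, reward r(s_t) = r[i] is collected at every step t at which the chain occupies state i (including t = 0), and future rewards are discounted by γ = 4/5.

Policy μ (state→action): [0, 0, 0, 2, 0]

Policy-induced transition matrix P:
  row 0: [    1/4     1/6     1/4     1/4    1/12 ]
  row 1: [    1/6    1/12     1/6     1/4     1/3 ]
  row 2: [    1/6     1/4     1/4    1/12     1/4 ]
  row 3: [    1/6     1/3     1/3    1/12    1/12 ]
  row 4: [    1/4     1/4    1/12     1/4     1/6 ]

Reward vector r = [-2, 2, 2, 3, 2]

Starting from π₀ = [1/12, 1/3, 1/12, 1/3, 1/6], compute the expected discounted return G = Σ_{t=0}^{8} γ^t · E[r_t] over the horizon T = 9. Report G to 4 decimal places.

t=0: π = [0.0833, 0.3333, 0.0833, 0.3333, 0.1667], E[r] = 2.0000, γ^t·E[r] = 2.000000, running G = 2.000000
t=1: π = [0.1875, 0.2153, 0.2222, 0.1806, 0.1944], E[r] = 1.4306, γ^t·E[r] = 1.144444, running G = 3.144444
t=2: π = [0.1985, 0.2135, 0.2147, 0.1829, 0.1904], E[r] = 1.3889, γ^t·E[r] = 0.888889, running G = 4.033333
t=3: π = [0.1991, 0.2131, 0.2157, 0.1837, 0.1884], E[r] = 1.3874, γ^t·E[r] = 0.710370, running G = 4.743704
t=4: π = [0.1990, 0.2132, 0.2162, 0.1834, 0.1883], E[r] = 1.3876, γ^t·E[r] = 0.568365, running G = 5.312069
t=5: π = [0.1989, 0.2132, 0.2161, 0.1834, 0.1883], E[r] = 1.3877, γ^t·E[r] = 0.454710, running G = 5.766779
t=6: π = [0.1989, 0.2132, 0.2161, 0.1834, 0.1883], E[r] = 1.3876, γ^t·E[r] = 0.363764, running G = 6.130543
t=7: π = [0.1989, 0.2132, 0.2161, 0.1834, 0.1883], E[r] = 1.3876, γ^t·E[r] = 0.291011, running G = 6.421554
t=8: π = [0.1989, 0.2132, 0.2161, 0.1834, 0.1883], E[r] = 1.3876, γ^t·E[r] = 0.232809, running G = 6.654363

G = 6.6544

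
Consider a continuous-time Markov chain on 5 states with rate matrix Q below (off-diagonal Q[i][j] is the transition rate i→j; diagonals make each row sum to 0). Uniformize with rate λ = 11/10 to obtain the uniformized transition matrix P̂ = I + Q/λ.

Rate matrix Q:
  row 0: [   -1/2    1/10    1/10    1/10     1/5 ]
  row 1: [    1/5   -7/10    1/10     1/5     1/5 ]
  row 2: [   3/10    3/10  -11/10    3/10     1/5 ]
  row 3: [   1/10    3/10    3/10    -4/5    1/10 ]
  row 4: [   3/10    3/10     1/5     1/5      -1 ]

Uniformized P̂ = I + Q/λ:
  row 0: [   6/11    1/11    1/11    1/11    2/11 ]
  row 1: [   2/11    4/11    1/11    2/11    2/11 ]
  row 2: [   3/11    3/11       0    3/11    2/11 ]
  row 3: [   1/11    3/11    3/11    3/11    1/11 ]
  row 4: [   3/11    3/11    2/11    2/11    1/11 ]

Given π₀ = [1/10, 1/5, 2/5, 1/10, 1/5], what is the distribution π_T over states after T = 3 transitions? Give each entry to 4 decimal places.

π = [0.2926, 0.2445, 0.1258, 0.1856, 0.1515]

t=0: π = [0.1000, 0.2000, 0.4000, 0.1000, 0.2000]
t=1: π = [0.2636, 0.2727, 0.0909, 0.2182, 0.1545]
t=2: π = [0.2802, 0.2496, 0.1364, 0.1860, 0.1479]
t=3: π = [0.2926, 0.2445, 0.1258, 0.1856, 0.1515]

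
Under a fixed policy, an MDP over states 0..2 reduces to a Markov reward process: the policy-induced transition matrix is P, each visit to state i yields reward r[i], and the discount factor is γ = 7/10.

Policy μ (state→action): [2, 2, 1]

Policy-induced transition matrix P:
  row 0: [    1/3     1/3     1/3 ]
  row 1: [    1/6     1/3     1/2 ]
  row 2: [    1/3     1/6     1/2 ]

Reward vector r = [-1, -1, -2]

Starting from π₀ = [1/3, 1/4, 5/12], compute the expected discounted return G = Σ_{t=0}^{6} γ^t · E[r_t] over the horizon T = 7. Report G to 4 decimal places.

t=0: π = [0.3333, 0.2500, 0.4167], E[r] = -1.4167, γ^t·E[r] = -1.416667, running G = -1.416667
t=1: π = [0.2917, 0.2639, 0.4444], E[r] = -1.4444, γ^t·E[r] = -1.011111, running G = -2.427778
t=2: π = [0.2894, 0.2593, 0.4514], E[r] = -1.4514, γ^t·E[r] = -0.711181, running G = -3.138958
t=3: π = [0.2901, 0.2581, 0.4518], E[r] = -1.4518, γ^t·E[r] = -0.497959, running G = -3.636917
t=4: π = [0.2903, 0.2580, 0.4516], E[r] = -1.4516, γ^t·E[r] = -0.348540, running G = -3.985457
t=5: π = [0.2903, 0.2581, 0.4516], E[r] = -1.4516, γ^t·E[r] = -0.243973, running G = -4.229430
t=6: π = [0.2903, 0.2581, 0.4516], E[r] = -1.4516, γ^t·E[r] = -0.170781, running G = -4.400211

G = -4.4002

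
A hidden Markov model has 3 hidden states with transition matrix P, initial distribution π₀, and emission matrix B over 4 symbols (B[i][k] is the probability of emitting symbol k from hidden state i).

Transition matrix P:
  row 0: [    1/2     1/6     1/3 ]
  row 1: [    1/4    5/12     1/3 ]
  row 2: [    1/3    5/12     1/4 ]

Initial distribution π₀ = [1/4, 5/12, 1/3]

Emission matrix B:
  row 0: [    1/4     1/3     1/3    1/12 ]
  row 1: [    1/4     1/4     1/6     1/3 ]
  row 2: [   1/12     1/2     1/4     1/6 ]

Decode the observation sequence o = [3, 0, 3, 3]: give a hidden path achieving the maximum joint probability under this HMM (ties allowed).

t=0: δ = [2.083e-02, 1.389e-01, 5.556e-02]  (obs o_0=3)
t=1: δ = [8.681e-03, 1.447e-02, 3.858e-03]  ψ = [1, 1, 1]  (obs o_1=0)
t=2: δ = [3.617e-04, 2.009e-03, 8.038e-04]  ψ = [0, 1, 1]  (obs o_2=3)
t=3: δ = [4.186e-05, 2.791e-04, 1.116e-04]  ψ = [1, 1, 1]  (obs o_3=3)
backtrack: best end state = 1; path = [1, 1, 1, 1]

path = [1, 1, 1, 1]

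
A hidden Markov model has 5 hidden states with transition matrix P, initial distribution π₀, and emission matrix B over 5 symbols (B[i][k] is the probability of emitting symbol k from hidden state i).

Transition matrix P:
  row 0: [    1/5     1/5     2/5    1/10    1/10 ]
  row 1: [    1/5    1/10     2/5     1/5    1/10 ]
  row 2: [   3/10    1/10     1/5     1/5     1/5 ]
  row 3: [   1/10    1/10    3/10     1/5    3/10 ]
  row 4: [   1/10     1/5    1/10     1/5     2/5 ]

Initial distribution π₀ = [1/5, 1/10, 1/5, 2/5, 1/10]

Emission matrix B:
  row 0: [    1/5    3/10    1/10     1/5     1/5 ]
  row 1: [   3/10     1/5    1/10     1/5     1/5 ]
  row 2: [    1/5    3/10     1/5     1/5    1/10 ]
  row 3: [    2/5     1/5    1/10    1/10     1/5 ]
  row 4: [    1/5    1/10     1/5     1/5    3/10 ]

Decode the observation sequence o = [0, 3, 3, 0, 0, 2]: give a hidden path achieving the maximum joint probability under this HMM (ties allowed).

t=0: δ = [4.000e-02, 3.000e-02, 4.000e-02, 1.600e-01, 2.000e-02]  (obs o_0=0)
t=1: δ = [3.200e-03, 3.200e-03, 9.600e-03, 3.200e-03, 9.600e-03]  ψ = [3, 3, 3, 3, 3]  (obs o_1=3)
t=2: δ = [5.760e-04, 3.840e-04, 3.840e-04, 1.920e-04, 7.680e-04]  ψ = [2, 4, 2, 2, 4]  (obs o_2=3)
t=3: δ = [2.304e-05, 4.608e-05, 4.608e-05, 6.144e-05, 6.144e-05]  ψ = [0, 4, 0, 4, 4]  (obs o_3=0)
t=4: δ = [2.765e-06, 3.686e-06, 3.686e-06, 4.915e-06, 4.915e-06]  ψ = [2, 4, 1, 3, 4]  (obs o_4=0)
t=5: δ = [1.106e-07, 9.830e-08, 2.949e-07, 9.830e-08, 3.932e-07]  ψ = [2, 4, 1, 3, 4]  (obs o_5=2)
backtrack: best end state = 4; path = [3, 4, 4, 4, 4, 4]

path = [3, 4, 4, 4, 4, 4]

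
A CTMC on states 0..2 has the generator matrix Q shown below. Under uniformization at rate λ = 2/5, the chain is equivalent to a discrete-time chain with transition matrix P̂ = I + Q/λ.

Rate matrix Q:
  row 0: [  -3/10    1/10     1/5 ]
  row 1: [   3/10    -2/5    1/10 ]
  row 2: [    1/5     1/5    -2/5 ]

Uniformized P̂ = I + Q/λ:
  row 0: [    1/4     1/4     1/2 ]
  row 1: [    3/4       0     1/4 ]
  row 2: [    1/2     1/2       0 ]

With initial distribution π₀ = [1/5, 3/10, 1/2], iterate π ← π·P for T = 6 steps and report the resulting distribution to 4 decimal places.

π = [0.4533, 0.2578, 0.2889]

t=0: π = [0.2000, 0.3000, 0.5000]
t=1: π = [0.5250, 0.3000, 0.1750]
t=2: π = [0.4438, 0.2188, 0.3375]
t=3: π = [0.4438, 0.2797, 0.2766]
t=4: π = [0.4590, 0.2492, 0.2918]
t=5: π = [0.4476, 0.2606, 0.2918]
t=6: π = [0.4533, 0.2578, 0.2889]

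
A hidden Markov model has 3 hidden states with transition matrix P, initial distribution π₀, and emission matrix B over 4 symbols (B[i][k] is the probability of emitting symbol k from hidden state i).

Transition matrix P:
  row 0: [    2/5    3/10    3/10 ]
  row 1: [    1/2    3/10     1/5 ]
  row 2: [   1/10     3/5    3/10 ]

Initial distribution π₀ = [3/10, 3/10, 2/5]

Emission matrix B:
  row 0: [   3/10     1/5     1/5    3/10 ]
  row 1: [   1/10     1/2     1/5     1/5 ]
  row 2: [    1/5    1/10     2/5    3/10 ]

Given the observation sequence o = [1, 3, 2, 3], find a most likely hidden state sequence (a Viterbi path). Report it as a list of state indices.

t=0: δ = [6.000e-02, 1.500e-01, 4.000e-02]  (obs o_0=1)
t=1: δ = [2.250e-02, 9.000e-03, 9.000e-03]  ψ = [1, 1, 1]  (obs o_1=3)
t=2: δ = [1.800e-03, 1.350e-03, 2.700e-03]  ψ = [0, 0, 0]  (obs o_2=2)
t=3: δ = [2.160e-04, 3.240e-04, 2.430e-04]  ψ = [0, 2, 2]  (obs o_3=3)
backtrack: best end state = 1; path = [1, 0, 2, 1]

path = [1, 0, 2, 1]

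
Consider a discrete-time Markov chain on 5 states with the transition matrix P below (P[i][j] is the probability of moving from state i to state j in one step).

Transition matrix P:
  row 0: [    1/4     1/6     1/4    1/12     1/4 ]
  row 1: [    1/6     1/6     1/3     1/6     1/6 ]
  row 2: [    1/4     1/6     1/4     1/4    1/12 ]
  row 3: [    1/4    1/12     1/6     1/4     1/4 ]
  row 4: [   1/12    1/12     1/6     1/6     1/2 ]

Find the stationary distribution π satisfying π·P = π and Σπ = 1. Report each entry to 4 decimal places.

Balance equations π_j = Σ_i π_i·P[i][j]:
  π_0 = 1/4·π_0 + 1/6·π_1 + 1/4·π_2 + 1/4·π_3 + 1/12·π_4
  π_1 = 1/6·π_0 + 1/6·π_1 + 1/6·π_2 + 1/12·π_3 + 1/12·π_4
  π_2 = 1/4·π_0 + 1/3·π_1 + 1/4·π_2 + 1/6·π_3 + 1/6·π_4
  π_3 = 1/12·π_0 + 1/6·π_1 + 1/4·π_2 + 1/4·π_3 + 1/6·π_4
  normalize: π_0 + π_1 + π_2 + π_3 + π_4 = 1
Solving the linear system gives exactly π = [626/3221, 415/3221, 718/3221, 594/3221, 868/3221].

π = [0.1943, 0.1288, 0.2229, 0.1844, 0.2695]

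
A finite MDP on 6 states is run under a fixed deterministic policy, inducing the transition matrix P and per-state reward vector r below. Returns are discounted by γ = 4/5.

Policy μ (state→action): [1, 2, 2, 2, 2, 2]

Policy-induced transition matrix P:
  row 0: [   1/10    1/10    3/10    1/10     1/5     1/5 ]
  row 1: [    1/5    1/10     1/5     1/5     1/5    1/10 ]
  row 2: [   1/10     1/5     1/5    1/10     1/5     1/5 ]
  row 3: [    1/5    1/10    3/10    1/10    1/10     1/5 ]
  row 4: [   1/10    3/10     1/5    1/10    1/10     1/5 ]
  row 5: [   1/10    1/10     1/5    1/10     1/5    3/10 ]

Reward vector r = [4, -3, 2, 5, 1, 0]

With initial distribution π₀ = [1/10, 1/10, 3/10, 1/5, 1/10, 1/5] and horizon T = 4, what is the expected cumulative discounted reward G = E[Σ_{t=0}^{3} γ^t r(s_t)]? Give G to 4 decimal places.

t=0: π = [0.1000, 0.1000, 0.3000, 0.2000, 0.1000, 0.2000], E[r] = 1.8000, γ^t·E[r] = 1.800000, running G = 1.800000
t=1: π = [0.1300, 0.1500, 0.2300, 0.1100, 0.1700, 0.2100], E[r] = 1.2500, γ^t·E[r] = 1.000000, running G = 2.800000
t=2: π = [0.1260, 0.1570, 0.2240, 0.1150, 0.1720, 0.2060], E[r] = 1.2280, γ^t·E[r] = 0.785920, running G = 3.585920
t=3: π = [0.1272, 0.1568, 0.2241, 0.1157, 0.1713, 0.2049], E[r] = 1.2364, γ^t·E[r] = 0.633037, running G = 4.218957

G = 4.2190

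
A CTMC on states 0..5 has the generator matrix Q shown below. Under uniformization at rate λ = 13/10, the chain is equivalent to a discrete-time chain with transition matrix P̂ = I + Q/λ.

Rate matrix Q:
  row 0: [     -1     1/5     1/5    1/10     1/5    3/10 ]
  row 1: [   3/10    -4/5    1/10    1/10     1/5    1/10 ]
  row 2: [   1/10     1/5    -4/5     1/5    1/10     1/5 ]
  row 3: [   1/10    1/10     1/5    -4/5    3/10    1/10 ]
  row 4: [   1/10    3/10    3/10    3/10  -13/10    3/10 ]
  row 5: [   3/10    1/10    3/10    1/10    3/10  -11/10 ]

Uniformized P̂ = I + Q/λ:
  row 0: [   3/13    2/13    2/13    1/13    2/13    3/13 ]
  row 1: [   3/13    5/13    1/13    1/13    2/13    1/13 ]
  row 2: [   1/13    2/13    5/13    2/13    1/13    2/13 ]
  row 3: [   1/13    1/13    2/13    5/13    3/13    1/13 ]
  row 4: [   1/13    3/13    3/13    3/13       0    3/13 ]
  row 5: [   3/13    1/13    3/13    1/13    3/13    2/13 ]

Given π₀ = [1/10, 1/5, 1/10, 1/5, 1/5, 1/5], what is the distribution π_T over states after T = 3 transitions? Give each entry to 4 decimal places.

t=0: π = [0.1000, 0.2000, 0.1000, 0.2000, 0.2000, 0.2000]
t=1: π = [0.1538, 0.1846, 0.1923, 0.1769, 0.1462, 0.1462]
t=2: π = [0.1515, 0.1828, 0.2065, 0.1686, 0.1414, 0.1491]
t=3: π = [0.1513, 0.1825, 0.2098, 0.1665, 0.1406, 0.1493]

π = [0.1513, 0.1825, 0.2098, 0.1665, 0.1406, 0.1493]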